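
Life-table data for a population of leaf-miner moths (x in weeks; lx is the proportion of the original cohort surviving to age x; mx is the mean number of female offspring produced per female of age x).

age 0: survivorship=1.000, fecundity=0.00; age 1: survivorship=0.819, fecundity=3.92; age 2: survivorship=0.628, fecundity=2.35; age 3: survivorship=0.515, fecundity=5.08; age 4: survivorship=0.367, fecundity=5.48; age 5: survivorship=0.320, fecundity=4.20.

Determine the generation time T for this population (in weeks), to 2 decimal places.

lx·mx: 0, 3.21048, 1.4758, 2.6162, 2.01116, 1.344 → R0 = 10.65764
x·lx·mx: 0, 3.21048, 2.9516, 7.8486, 8.04464, 6.72 → Σ = 28.77532
T = 28.77532 / 10.65764 = 2.699971… → 2.70

2.70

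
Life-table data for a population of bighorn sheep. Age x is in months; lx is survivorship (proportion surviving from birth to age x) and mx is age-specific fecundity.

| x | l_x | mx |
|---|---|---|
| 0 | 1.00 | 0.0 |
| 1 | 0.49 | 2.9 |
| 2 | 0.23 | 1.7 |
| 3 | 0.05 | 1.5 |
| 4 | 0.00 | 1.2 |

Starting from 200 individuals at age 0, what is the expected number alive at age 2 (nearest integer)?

Expected survivors = N0 · l_2 = 200 × 0.23 = 46 → 46

46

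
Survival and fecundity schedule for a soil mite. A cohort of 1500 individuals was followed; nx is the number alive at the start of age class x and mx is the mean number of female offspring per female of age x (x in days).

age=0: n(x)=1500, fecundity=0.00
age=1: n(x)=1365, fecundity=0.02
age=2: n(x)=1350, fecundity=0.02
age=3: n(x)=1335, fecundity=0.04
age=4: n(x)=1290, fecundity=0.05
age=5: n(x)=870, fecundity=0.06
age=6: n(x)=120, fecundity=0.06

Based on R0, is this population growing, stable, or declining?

declining

lx = nx/n0 = nx/1500: 1, 0.91, 0.9, 0.89, 0.86, 0.58, 0.08
R0 = Σ lx·mx = 0 + 0.0182 + 0.018 + 0.0356 + 0.043 + 0.0348 + 0.0048 = 0.1544
R0 < 1, so the population is declining.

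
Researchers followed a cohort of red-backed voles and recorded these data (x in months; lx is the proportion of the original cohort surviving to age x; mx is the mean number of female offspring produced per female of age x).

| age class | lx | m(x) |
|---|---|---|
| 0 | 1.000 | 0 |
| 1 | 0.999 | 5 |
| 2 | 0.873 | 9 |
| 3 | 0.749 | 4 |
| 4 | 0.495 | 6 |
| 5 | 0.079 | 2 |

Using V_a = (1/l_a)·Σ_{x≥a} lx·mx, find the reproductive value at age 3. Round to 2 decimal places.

lx·mx for x ≥ 3: 2.996, 2.97, 0.158 → sum = 6.124
V_3 = 6.124 / l_3 = 6.124 / 0.749 = 8.176235… → 8.18

8.18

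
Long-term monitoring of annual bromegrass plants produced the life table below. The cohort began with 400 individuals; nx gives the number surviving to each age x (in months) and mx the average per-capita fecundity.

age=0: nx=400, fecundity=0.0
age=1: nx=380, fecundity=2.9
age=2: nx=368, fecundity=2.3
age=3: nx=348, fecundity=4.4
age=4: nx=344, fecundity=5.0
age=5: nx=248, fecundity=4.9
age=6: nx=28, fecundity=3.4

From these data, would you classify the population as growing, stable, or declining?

growing

lx = nx/n0 = nx/400: 1, 0.95, 0.92, 0.87, 0.86, 0.62, 0.07
R0 = Σ lx·mx = 0 + 2.755 + 2.116 + 3.828 + 4.3 + 3.038 + 0.238 = 16.275
R0 > 1, so the population is growing.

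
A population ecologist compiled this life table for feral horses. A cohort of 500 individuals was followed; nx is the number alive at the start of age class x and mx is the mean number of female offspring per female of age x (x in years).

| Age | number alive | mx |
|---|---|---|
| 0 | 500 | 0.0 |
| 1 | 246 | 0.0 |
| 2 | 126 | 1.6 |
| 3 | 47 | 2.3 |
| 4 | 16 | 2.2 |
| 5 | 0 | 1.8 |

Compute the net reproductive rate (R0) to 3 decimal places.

lx = nx/n0 = nx/500: 1, 0.492, 0.252, 0.094, 0.032, 0
lx·mx by age: 0, 0, 0.4032, 0.2162, 0.0704, 0
R0 = Σ lx·mx = 0.6898 → 0.690

0.690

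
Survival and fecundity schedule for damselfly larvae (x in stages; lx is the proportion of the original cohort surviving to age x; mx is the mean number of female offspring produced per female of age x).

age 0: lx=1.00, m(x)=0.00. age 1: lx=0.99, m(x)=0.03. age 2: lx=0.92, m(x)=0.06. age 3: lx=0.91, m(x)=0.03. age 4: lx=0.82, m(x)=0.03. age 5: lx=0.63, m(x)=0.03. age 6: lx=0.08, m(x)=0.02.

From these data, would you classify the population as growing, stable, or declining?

declining

R0 = Σ lx·mx = 0 + 0.0297 + 0.0552 + 0.0273 + 0.0246 + 0.0189 + 0.0016 = 0.1573
R0 < 1, so the population is declining.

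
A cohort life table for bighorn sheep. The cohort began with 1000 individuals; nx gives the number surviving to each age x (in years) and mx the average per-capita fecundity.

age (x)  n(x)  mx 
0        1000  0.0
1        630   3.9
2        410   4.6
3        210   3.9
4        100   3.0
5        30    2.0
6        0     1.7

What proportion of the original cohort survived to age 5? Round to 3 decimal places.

0.030

l_5 = n_5/n_0 = 30/1000 = 0.03 → 0.030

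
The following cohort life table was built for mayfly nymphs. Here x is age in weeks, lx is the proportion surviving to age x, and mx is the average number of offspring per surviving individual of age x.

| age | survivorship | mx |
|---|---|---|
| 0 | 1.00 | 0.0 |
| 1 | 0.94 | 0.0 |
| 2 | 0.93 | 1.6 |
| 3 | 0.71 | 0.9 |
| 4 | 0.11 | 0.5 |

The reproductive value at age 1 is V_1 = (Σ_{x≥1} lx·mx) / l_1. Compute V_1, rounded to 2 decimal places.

lx·mx for x ≥ 1: 0, 1.488, 0.639, 0.055 → sum = 2.182
V_1 = 2.182 / l_1 = 2.182 / 0.94 = 2.321277… → 2.32

2.32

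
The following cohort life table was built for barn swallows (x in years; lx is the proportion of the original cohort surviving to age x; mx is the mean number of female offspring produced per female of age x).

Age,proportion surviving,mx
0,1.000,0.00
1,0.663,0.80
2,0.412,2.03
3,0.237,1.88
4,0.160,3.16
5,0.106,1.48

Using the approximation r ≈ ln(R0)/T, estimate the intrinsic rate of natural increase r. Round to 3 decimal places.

R0 = Σ lx·mx = 0 + 0.5304 + 0.83636 + 0.44556 + 0.5056 + 0.15688 = 2.4748
Σ x·lx·mx = 6.3466; T = 6.3466/2.4748 = 2.56449…
r ≈ ln(R0)/T = ln(2.4748)/2.56449… = 0.35335… → 0.353

0.353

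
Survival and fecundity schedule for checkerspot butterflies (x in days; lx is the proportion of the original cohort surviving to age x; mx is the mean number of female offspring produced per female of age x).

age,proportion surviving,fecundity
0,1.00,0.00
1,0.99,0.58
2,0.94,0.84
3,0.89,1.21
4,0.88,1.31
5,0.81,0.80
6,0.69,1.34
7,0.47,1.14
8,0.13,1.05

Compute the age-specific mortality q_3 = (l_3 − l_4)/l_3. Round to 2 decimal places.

q_3 = (l_3 − l_4) / l_3 = (0.89 − 0.88) / 0.89
     = 0.01 / 0.89 = 0.011236… → 0.01

0.01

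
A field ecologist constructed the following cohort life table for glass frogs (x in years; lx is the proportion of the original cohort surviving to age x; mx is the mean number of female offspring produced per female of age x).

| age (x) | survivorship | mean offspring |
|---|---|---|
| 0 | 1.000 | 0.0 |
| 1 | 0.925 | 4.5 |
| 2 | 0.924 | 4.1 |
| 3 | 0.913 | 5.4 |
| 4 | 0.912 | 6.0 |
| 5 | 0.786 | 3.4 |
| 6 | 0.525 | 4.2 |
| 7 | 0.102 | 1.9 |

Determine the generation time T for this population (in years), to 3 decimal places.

3.260

lx·mx: 0, 4.1625, 3.7884, 4.9302, 5.472, 2.6724, 2.205, 0.1938 → R0 = 23.4243
x·lx·mx: 0, 4.1625, 7.5768, 14.7906, 21.888, 13.362, 13.23, 1.3566 → Σ = 76.3665
T = 76.3665 / 23.4243 = 3.26014… → 3.260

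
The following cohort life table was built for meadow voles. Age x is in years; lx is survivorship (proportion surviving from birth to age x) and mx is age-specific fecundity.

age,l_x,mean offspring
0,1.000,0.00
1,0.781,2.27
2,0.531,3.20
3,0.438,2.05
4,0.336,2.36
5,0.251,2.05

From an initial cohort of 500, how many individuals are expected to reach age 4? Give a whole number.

168

Expected survivors = N0 · l_4 = 500 × 0.336 = 168 → 168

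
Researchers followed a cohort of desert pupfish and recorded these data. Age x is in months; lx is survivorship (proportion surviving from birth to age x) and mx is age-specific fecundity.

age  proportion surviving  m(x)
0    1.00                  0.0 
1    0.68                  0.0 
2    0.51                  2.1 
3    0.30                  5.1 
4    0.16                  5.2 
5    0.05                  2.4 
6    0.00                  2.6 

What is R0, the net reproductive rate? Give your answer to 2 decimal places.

3.55

lx·mx by age: 0, 0, 1.071, 1.53, 0.832, 0.12, 0
R0 = Σ lx·mx = 3.553 → 3.55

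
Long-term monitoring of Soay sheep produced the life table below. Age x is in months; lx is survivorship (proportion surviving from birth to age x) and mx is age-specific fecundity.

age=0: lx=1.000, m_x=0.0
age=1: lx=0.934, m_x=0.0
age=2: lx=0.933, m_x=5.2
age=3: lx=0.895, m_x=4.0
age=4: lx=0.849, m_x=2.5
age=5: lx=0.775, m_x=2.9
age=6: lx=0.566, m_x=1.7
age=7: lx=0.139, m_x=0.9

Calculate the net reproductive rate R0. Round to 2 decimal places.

13.89

lx·mx by age: 0, 0, 4.8516, 3.58, 2.1225, 2.2475, 0.9622, 0.1251
R0 = Σ lx·mx = 13.8889 → 13.89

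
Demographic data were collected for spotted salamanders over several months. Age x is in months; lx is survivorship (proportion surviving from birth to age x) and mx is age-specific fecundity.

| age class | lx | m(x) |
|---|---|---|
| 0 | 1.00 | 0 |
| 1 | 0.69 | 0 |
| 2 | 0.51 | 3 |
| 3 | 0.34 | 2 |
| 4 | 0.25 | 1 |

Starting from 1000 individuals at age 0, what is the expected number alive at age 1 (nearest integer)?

Expected survivors = N0 · l_1 = 1000 × 0.69 = 690 → 690

690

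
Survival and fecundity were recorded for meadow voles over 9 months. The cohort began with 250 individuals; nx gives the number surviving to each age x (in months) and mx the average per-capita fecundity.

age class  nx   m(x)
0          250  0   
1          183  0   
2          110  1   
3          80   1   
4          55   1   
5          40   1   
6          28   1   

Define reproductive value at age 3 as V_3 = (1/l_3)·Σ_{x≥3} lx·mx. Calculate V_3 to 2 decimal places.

lx = nx/n0 = nx/250: 1, 0.732, 0.44, 0.32, 0.22, 0.16, 0.112
lx·mx for x ≥ 3: 0.32, 0.22, 0.16, 0.112 → sum = 0.812
V_3 = 0.812 / l_3 = 0.812 / 0.32 = 2.5375 → 2.54

2.54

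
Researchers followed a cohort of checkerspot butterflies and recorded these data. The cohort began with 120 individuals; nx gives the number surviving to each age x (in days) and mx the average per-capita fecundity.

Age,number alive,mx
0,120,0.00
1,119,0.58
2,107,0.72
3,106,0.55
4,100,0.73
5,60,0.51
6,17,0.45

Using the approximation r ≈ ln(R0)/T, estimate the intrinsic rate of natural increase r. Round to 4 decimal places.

0.3433

lx = nx/n0 = nx/120: 1, 0.99167…, 0.89167…, 0.88333…, 0.83333…, 0.5, 0.14167…
R0 = Σ lx·mx = 0 + 0.57517… + 0.642… + 0.48583… + 0.60833… + 0.255 + 0.06375… = 2.630083…
Σ x·lx·mx = 7.4075…; T = 7.4075…/2.630083… = 2.81645…
r ≈ ln(R0)/T = ln(2.630083…)/2.81645… = 0.343345… → 0.3433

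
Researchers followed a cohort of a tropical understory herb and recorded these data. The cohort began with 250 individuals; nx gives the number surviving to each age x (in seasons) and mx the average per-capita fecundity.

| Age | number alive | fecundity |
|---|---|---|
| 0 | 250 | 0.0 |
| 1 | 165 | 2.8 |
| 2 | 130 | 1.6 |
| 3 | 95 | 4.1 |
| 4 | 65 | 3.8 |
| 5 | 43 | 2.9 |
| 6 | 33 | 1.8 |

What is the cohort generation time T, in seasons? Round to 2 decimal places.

2.69

lx = nx/n0 = nx/250: 1, 0.66, 0.52, 0.38, 0.26, 0.172, 0.132
lx·mx: 0, 1.848, 0.832, 1.558, 0.988, 0.4988, 0.2376 → R0 = 5.9624
x·lx·mx: 0, 1.848, 1.664, 4.674, 3.952, 2.494, 1.4256 → Σ = 16.0576
T = 16.0576 / 5.9624 = 2.693144… → 2.69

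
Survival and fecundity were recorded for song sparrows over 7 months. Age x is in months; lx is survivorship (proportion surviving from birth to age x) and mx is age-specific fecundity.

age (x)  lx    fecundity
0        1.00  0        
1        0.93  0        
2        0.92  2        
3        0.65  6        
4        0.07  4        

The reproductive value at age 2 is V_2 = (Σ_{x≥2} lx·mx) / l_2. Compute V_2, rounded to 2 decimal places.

lx·mx for x ≥ 2: 1.84, 3.9, 0.28 → sum = 6.02
V_2 = 6.02 / l_2 = 6.02 / 0.92 = 6.543478… → 6.54

6.54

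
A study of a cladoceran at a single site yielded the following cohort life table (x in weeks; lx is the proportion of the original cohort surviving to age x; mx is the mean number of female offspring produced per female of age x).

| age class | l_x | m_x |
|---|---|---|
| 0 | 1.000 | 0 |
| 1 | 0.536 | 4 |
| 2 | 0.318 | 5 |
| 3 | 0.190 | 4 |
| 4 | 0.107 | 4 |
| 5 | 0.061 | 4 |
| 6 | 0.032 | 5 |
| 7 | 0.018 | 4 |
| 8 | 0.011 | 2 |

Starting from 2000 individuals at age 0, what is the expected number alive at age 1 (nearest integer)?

1072

Expected survivors = N0 · l_1 = 2000 × 0.536 = 1072 → 1072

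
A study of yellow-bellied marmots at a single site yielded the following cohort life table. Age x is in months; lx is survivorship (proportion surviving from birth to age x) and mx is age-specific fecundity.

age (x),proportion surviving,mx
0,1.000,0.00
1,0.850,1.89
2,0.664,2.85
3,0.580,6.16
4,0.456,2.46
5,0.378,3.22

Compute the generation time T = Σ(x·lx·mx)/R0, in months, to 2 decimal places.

2.84

lx·mx: 0, 1.6065, 1.8924, 3.5728, 1.12176, 1.21716 → R0 = 9.41062
x·lx·mx: 0, 1.6065, 3.7848, 10.7184, 4.48704, 6.0858 → Σ = 26.68254
T = 26.68254 / 9.41062 = 2.835365… → 2.84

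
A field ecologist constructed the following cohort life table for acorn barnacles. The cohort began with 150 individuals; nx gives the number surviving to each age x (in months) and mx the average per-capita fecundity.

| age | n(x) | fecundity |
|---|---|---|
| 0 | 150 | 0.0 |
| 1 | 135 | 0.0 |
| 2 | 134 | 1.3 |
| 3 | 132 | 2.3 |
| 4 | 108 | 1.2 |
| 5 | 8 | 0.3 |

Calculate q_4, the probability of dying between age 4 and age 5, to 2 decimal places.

lx = nx/n0 = nx/150: 1, 0.9, 0.89333…, 0.88, 0.72, 0.05333…
q_4 = (l_4 − l_5) / l_4 = (0.72 − 0.053333…) / 0.72
     = 0.666667… / 0.72 = 0.925926… → 0.93

0.93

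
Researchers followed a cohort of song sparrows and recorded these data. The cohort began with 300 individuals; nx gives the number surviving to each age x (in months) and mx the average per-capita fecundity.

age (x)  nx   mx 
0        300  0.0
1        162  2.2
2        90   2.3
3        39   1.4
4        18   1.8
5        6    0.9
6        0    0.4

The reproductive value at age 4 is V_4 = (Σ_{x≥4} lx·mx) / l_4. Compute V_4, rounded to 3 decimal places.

2.100

lx = nx/n0 = nx/300: 1, 0.54, 0.3, 0.13, 0.06, 0.02, 0
lx·mx for x ≥ 4: 0.108, 0.018, 0 → sum = 0.126
V_4 = 0.126 / l_4 = 0.126 / 0.06 = 2.1 → 2.100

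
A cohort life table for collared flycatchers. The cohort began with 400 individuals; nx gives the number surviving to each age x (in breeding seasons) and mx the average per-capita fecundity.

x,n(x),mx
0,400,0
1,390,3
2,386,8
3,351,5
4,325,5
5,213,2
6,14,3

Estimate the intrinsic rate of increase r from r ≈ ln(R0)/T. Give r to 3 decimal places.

1.135

lx = nx/n0 = nx/400: 1, 0.975, 0.965, 0.8775, 0.8125, 0.5325, 0.035
R0 = Σ lx·mx = 0 + 2.925 + 7.72 + 4.3875 + 4.0625 + 1.065 + 0.105 = 20.265
Σ x·lx·mx = 53.7325; T = 53.7325/20.265 = 2.65149…
r ≈ ln(R0)/T = ln(20.265)/2.65149… = 1.13479… → 1.135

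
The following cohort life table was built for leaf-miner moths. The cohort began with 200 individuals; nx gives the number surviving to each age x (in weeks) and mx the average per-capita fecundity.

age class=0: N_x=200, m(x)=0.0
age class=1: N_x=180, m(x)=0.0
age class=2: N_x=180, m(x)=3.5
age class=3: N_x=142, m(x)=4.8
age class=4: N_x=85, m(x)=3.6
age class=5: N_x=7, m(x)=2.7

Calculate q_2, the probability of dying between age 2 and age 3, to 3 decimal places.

lx = nx/n0 = nx/200: 1, 0.9, 0.9, 0.71, 0.425, 0.035
q_2 = (l_2 − l_3) / l_2 = (0.9 − 0.71) / 0.9
     = 0.19 / 0.9 = 0.211111… → 0.211

0.211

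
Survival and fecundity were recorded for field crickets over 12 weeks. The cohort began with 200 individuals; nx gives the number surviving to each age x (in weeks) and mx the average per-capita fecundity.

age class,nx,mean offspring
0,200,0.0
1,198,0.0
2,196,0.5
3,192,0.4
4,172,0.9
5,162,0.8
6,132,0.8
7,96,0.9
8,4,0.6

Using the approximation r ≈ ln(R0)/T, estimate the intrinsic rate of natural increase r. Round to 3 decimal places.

lx = nx/n0 = nx/200: 1, 0.99, 0.98, 0.96, 0.86, 0.81, 0.66, 0.48, 0.02
R0 = Σ lx·mx = 0 + 0 + 0.49 + 0.384 + 0.774 + 0.648 + 0.528 + 0.432 + 0.012 = 3.268
Σ x·lx·mx = 14.756; T = 14.756/3.268 = 4.5153…
r ≈ ln(R0)/T = ln(3.268)/4.5153… = 0.26226… → 0.262

0.262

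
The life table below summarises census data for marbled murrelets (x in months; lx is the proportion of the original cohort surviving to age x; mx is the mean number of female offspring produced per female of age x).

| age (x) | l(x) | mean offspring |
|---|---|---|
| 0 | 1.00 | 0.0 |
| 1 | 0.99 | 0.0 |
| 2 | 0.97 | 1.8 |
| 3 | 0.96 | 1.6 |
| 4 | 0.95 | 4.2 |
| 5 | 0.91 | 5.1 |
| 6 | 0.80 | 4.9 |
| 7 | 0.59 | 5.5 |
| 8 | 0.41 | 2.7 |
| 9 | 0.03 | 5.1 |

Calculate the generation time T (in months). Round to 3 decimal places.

lx·mx: 0, 0, 1.746, 1.536, 3.99, 4.641, 3.92, 3.245, 1.107, 0.153 → R0 = 20.338
x·lx·mx: 0, 0, 3.492, 4.608, 15.96, 23.205, 23.52, 22.715, 8.856, 1.377 → Σ = 103.733
T = 103.733 / 20.338 = 5.100452… → 5.100

5.100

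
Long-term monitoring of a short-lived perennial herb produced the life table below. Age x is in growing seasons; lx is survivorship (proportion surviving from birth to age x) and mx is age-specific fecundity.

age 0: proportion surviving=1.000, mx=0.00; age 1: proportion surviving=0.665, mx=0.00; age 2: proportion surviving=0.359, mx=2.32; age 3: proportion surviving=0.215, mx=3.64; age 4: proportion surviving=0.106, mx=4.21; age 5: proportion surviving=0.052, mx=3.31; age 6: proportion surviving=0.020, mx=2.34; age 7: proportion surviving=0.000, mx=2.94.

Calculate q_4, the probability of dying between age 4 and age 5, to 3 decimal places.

0.509

q_4 = (l_4 − l_5) / l_4 = (0.106 − 0.052) / 0.106
     = 0.054 / 0.106 = 0.509434… → 0.509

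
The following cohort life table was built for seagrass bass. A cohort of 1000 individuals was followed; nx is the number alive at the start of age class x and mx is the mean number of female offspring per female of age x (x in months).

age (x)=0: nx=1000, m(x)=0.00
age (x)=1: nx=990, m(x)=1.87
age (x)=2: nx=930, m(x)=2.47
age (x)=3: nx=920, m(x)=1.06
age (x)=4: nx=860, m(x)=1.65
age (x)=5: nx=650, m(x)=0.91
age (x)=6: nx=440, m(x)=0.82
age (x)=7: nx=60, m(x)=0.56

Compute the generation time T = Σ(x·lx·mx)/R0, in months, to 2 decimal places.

lx = nx/n0 = nx/1000: 1, 0.99, 0.93, 0.92, 0.86, 0.65, 0.44, 0.06
lx·mx: 0, 1.8513, 2.2971, 0.9752, 1.419, 0.5915, 0.3608, 0.0336 → R0 = 7.5285
x·lx·mx: 0, 1.8513, 4.5942, 2.9256, 5.676, 2.9575, 2.1648, 0.2352 → Σ = 20.4046
T = 20.4046 / 7.5285 = 2.710314… → 2.71

2.71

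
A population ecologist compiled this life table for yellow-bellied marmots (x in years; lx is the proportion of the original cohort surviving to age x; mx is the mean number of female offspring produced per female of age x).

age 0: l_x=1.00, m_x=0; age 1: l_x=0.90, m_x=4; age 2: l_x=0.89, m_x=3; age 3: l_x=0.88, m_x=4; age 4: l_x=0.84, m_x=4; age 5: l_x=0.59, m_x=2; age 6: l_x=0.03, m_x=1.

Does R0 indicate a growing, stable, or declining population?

R0 = Σ lx·mx = 0 + 3.6 + 2.67 + 3.52 + 3.36 + 1.18 + 0.03 = 14.36
R0 > 1, so the population is growing.

growing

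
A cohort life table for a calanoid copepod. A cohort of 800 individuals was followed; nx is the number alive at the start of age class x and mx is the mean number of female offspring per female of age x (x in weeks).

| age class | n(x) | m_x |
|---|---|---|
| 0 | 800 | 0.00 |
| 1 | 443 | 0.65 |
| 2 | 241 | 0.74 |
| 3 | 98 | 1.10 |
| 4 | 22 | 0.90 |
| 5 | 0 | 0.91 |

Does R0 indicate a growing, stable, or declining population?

lx = nx/n0 = nx/800: 1, 0.55375, 0.30125, 0.1225, 0.0275, 0
R0 = Σ lx·mx = 0 + 0.359938… + 0.222925… + 0.13475 + 0.02475 + 0 = 0.742363…
R0 < 1, so the population is declining.

declining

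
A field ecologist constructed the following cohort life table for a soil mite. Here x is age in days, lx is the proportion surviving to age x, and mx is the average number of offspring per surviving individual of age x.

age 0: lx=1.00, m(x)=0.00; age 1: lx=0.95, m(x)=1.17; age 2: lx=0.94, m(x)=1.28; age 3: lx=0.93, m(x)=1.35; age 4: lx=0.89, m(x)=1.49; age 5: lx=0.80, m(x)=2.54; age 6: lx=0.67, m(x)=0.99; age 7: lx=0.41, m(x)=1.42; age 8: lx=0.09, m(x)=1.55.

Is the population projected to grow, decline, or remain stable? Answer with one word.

R0 = Σ lx·mx = 0 + 1.1115 + 1.2032 + 1.2555 + 1.3261 + 2.032 + 0.6633 + 0.5822 + 0.1395 = 8.3133
R0 > 1, so the population is growing.

growing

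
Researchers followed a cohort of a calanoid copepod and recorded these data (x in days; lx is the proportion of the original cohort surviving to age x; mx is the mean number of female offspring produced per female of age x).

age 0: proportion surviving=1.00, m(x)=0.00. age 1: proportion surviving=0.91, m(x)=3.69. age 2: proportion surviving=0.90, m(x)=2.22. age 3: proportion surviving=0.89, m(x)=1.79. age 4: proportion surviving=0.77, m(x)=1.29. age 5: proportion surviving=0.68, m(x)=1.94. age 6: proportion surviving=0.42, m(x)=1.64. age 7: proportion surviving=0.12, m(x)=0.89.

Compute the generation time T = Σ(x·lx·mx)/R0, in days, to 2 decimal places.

2.74

lx·mx: 0, 3.3579, 1.998, 1.5931, 0.9933, 1.3192, 0.6888, 0.1068 → R0 = 10.0571
x·lx·mx: 0, 3.3579, 3.996, 4.7793, 3.9732, 6.596, 4.1328, 0.7476 → Σ = 27.5828
T = 27.5828 / 10.0571 = 2.74262… → 2.74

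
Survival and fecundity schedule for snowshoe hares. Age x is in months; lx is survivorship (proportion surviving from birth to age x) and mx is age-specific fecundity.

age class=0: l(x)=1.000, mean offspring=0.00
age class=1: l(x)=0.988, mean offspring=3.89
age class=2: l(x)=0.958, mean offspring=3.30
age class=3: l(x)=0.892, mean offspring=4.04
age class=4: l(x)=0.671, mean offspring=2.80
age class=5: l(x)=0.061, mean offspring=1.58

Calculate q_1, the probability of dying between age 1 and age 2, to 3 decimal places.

q_1 = (l_1 − l_2) / l_1 = (0.988 − 0.958) / 0.988
     = 0.03 / 0.988 = 0.030364… → 0.030

0.030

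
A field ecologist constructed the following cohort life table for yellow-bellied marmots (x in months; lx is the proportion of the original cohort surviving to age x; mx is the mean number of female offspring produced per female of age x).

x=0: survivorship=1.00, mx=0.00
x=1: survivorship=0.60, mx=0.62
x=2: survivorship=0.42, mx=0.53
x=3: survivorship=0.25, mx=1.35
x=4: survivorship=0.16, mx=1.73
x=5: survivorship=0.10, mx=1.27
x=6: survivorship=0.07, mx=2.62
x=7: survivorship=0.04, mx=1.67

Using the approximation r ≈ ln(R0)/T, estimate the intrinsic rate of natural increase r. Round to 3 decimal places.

0.142

R0 = Σ lx·mx = 0 + 0.372 + 0.2226 + 0.3375 + 0.2768 + 0.127 + 0.1834 + 0.0668 = 1.5861
Σ x·lx·mx = 5.1399; T = 5.1399/1.5861 = 3.24059…
r ≈ ln(R0)/T = ln(1.5861)/3.24059… = 0.14234… → 0.142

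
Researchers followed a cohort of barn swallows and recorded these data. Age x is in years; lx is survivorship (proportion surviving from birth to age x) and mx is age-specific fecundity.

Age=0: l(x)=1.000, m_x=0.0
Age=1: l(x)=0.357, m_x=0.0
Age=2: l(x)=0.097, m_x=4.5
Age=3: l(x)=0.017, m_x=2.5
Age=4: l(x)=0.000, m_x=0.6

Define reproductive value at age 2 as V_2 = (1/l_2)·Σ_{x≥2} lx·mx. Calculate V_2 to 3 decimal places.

lx·mx for x ≥ 2: 0.4365, 0.0425, 0 → sum = 0.479
V_2 = 0.479 / l_2 = 0.479 / 0.097 = 4.938144… → 4.938

4.938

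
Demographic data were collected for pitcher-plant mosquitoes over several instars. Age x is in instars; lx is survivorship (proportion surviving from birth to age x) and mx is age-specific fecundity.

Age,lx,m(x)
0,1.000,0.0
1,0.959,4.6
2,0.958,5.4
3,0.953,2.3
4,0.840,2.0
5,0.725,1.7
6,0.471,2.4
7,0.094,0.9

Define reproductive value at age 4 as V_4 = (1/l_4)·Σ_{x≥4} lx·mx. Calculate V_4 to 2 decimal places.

lx·mx for x ≥ 4: 1.68, 1.2325, 1.1304, 0.0846 → sum = 4.1275
V_4 = 4.1275 / l_4 = 4.1275 / 0.84 = 4.91369… → 4.91

4.91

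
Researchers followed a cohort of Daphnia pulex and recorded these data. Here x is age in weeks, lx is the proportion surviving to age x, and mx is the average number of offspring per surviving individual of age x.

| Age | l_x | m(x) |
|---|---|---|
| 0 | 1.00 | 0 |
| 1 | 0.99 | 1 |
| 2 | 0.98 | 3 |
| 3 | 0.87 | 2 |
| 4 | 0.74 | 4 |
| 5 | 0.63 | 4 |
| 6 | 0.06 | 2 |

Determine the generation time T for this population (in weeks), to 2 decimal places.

lx·mx: 0, 0.99, 2.94, 1.74, 2.96, 2.52, 0.12 → R0 = 11.27
x·lx·mx: 0, 0.99, 5.88, 5.22, 11.84, 12.6, 0.72 → Σ = 37.25
T = 37.25 / 11.27 = 3.305235… → 3.31

3.31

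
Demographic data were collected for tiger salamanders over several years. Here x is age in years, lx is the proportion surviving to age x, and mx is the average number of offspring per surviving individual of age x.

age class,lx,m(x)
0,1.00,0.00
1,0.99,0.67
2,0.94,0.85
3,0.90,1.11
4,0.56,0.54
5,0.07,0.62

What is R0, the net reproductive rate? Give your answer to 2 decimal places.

lx·mx by age: 0, 0.6633, 0.799, 0.999, 0.3024, 0.0434
R0 = Σ lx·mx = 2.8071 → 2.81

2.81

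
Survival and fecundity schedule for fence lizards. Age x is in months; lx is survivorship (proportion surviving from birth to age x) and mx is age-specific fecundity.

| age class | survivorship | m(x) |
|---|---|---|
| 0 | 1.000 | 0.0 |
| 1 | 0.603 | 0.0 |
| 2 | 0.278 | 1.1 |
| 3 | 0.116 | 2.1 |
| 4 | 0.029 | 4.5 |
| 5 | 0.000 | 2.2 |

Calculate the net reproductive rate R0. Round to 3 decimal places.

lx·mx by age: 0, 0, 0.3058, 0.2436, 0.1305, 0
R0 = Σ lx·mx = 0.6799 → 0.680

0.680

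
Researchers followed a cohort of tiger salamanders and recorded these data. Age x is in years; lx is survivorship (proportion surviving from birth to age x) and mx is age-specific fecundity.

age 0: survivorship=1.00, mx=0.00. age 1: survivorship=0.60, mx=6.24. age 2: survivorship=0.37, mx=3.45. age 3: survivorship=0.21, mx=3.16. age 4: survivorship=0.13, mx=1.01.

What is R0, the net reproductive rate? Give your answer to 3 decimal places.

lx·mx by age: 0, 3.744, 1.2765, 0.6636, 0.1313
R0 = Σ lx·mx = 5.8154 → 5.815

5.815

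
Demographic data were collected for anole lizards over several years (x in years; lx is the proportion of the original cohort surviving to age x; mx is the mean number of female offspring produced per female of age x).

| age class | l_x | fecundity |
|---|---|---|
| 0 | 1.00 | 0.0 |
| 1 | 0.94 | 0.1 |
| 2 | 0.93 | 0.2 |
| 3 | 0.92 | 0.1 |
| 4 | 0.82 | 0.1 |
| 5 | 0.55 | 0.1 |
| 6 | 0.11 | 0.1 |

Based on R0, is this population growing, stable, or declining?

declining

R0 = Σ lx·mx = 0 + 0.094 + 0.186 + 0.092 + 0.082 + 0.055 + 0.011 = 0.52
R0 < 1, so the population is declining.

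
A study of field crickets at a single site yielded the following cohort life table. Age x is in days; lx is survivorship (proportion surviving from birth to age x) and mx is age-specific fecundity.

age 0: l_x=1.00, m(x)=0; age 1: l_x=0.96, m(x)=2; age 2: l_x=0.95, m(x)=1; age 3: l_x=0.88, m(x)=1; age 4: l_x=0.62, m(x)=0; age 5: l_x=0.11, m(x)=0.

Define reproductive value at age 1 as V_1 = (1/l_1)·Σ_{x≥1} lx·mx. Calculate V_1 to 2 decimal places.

3.91

lx·mx for x ≥ 1: 1.92, 0.95, 0.88, 0, 0 → sum = 3.75
V_1 = 3.75 / l_1 = 3.75 / 0.96 = 3.90625 → 3.91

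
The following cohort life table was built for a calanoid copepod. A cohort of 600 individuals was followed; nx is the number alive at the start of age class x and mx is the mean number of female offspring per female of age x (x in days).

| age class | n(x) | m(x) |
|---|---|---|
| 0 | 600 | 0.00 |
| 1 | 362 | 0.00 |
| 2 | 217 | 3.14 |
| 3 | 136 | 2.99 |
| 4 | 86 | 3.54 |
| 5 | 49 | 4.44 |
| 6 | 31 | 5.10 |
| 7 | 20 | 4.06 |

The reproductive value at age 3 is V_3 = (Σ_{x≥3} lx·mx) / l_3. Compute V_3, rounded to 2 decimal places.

8.59

lx = nx/n0 = nx/600: 1, 0.60333…, 0.36167…, 0.22667…, 0.14333…, 0.08167…, 0.05167…, 0.03333…
lx·mx for x ≥ 3: 0.677733…, 0.5074…, 0.3626…, 0.2635…, 0.135333… → sum = 1.946567…
V_3 = 1.946567… / l_3 = 1.946567… / 0.226667… = 8.587794… → 8.59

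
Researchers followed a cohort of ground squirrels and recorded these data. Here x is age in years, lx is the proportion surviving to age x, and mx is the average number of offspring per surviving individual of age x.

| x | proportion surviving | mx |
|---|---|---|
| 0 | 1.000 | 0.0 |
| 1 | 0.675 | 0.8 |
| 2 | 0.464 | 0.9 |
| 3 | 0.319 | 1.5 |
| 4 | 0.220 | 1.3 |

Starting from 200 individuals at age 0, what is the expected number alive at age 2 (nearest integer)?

Expected survivors = N0 · l_2 = 200 × 0.464 = 92.8 → 93

93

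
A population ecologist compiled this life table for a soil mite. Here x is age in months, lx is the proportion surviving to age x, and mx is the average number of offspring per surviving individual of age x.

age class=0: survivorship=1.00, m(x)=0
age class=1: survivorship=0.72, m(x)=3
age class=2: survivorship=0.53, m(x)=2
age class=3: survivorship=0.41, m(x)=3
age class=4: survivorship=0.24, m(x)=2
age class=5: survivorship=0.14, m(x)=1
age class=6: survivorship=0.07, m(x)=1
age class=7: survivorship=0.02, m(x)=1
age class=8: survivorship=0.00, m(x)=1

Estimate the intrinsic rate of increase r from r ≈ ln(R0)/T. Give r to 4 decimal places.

R0 = Σ lx·mx = 0 + 2.16 + 1.06 + 1.23 + 0.48 + 0.14 + 0.07 + 0.02 + 0 = 5.16
Σ x·lx·mx = 11.15; T = 11.15/5.16 = 2.16085…
r ≈ ln(R0)/T = ln(5.16)/2.16085… = 0.759393… → 0.7594

0.7594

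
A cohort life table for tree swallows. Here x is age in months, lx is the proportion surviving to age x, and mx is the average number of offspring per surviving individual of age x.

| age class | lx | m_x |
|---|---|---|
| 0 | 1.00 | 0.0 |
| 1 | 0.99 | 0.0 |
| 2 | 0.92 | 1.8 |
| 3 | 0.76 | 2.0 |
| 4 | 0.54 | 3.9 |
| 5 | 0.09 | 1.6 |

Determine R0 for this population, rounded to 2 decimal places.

5.43

lx·mx by age: 0, 0, 1.656, 1.52, 2.106, 0.144
R0 = Σ lx·mx = 5.426 → 5.43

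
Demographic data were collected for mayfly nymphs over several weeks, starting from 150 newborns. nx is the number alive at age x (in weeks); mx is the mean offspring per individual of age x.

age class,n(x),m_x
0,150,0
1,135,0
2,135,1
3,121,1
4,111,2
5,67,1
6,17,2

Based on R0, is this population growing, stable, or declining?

growing

lx = nx/n0 = nx/150: 1, 0.9, 0.9, 0.80667…, 0.74, 0.44667…, 0.11333…
R0 = Σ lx·mx = 0 + 0 + 0.9 + 0.806667… + 1.48 + 0.446667… + 0.226667… = 3.86…
R0 > 1, so the population is growing.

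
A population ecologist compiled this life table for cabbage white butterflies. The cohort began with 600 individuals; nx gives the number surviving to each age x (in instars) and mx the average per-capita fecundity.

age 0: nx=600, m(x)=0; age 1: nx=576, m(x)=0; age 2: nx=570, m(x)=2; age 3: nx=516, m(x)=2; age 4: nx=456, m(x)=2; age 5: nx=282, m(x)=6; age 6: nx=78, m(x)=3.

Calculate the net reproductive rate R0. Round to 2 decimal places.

lx = nx/n0 = nx/600: 1, 0.96, 0.95, 0.86, 0.76, 0.47, 0.13
lx·mx by age: 0, 0, 1.9, 1.72, 1.52, 2.82, 0.39
R0 = Σ lx·mx = 8.35 → 8.35

8.35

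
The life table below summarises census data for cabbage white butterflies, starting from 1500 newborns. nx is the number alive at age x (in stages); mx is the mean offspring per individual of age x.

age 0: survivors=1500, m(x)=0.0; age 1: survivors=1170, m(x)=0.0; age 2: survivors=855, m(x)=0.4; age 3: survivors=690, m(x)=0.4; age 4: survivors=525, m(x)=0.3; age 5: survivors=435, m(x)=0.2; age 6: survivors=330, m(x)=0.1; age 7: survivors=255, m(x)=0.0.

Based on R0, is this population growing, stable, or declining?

lx = nx/n0 = nx/1500: 1, 0.78, 0.57, 0.46, 0.35, 0.29, 0.22, 0.17
R0 = Σ lx·mx = 0 + 0 + 0.228 + 0.184 + 0.105 + 0.058 + 0.022 + 0 = 0.597
R0 < 1, so the population is declining.

declining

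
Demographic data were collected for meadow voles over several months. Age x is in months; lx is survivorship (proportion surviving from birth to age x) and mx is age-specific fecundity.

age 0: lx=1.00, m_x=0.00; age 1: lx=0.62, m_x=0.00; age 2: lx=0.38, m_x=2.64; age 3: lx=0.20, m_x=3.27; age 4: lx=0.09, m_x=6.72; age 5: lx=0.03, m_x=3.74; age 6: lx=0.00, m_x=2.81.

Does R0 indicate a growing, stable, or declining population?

growing

R0 = Σ lx·mx = 0 + 0 + 1.0032 + 0.654 + 0.6048 + 0.1122 + 0 = 2.3742
R0 > 1, so the population is growing.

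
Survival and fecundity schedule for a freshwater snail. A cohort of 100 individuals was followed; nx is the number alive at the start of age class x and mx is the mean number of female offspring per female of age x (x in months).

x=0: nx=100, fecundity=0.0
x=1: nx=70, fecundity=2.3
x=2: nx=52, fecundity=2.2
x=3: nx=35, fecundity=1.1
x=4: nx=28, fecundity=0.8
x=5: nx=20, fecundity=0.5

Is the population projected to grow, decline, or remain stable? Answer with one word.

growing

lx = nx/n0 = nx/100: 1, 0.7, 0.52, 0.35, 0.28, 0.2
R0 = Σ lx·mx = 0 + 1.61 + 1.144 + 0.385 + 0.224 + 0.1 = 3.463
R0 > 1, so the population is growing.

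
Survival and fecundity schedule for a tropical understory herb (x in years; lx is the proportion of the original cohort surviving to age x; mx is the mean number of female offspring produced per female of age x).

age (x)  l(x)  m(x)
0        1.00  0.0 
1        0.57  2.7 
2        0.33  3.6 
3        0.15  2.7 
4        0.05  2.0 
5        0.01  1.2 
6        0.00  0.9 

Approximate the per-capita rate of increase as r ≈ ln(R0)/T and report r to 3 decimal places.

0.683

R0 = Σ lx·mx = 0 + 1.539 + 1.188 + 0.405 + 0.1 + 0.012 + 0 = 3.244
Σ x·lx·mx = 5.59; T = 5.59/3.244 = 1.72318…
r ≈ ln(R0)/T = ln(3.244)/1.72318… = 0.68293… → 0.683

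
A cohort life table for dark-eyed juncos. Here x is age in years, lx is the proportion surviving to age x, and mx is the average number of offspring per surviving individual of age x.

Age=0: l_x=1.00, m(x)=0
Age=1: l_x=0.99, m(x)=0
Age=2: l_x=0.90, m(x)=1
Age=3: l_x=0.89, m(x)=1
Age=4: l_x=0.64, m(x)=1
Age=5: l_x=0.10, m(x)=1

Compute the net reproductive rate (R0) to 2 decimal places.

lx·mx by age: 0, 0, 0.9, 0.89, 0.64, 0.1
R0 = Σ lx·mx = 2.53 → 2.53

2.53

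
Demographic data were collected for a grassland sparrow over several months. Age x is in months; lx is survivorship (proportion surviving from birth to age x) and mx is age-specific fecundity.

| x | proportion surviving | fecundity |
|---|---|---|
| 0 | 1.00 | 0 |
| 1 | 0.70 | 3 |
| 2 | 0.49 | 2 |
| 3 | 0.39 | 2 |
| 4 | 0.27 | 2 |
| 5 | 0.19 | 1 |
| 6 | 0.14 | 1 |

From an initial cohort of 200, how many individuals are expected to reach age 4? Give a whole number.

54

Expected survivors = N0 · l_4 = 200 × 0.27 = 54 → 54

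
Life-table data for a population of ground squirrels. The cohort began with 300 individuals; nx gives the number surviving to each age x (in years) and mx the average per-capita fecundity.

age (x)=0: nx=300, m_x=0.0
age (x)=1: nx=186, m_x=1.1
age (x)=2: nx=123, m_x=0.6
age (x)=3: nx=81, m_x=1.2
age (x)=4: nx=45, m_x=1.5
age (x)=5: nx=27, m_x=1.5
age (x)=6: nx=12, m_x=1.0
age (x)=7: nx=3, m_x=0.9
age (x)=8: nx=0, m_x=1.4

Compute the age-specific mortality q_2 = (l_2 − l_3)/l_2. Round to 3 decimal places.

lx = nx/n0 = nx/300: 1, 0.62, 0.41, 0.27, 0.15, 0.09, 0.04, 0.01, 0
q_2 = (l_2 − l_3) / l_2 = (0.41 − 0.27) / 0.41
     = 0.14 / 0.41 = 0.341463… → 0.341

0.341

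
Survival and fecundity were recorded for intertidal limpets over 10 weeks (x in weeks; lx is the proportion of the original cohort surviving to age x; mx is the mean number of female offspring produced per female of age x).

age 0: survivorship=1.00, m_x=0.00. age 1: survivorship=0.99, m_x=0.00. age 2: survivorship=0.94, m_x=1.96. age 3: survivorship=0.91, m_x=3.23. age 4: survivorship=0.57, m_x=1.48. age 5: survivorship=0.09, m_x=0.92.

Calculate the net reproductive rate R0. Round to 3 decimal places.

5.708

lx·mx by age: 0, 0, 1.8424, 2.9393, 0.8436, 0.0828
R0 = Σ lx·mx = 5.7081 → 5.708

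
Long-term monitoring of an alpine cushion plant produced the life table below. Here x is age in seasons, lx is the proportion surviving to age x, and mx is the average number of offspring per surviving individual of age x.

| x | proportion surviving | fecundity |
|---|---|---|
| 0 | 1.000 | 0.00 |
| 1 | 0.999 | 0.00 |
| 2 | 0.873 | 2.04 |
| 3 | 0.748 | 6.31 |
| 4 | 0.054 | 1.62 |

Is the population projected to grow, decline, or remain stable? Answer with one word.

growing

R0 = Σ lx·mx = 0 + 0 + 1.78092 + 4.71988 + 0.08748 = 6.58828
R0 > 1, so the population is growing.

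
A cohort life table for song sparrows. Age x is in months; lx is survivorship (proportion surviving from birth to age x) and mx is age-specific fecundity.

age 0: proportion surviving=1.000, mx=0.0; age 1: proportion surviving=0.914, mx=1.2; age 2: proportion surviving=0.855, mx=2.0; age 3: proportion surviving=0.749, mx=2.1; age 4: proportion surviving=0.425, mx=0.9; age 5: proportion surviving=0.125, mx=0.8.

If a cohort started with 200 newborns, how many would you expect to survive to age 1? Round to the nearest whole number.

183

Expected survivors = N0 · l_1 = 200 × 0.914 = 182.8 → 183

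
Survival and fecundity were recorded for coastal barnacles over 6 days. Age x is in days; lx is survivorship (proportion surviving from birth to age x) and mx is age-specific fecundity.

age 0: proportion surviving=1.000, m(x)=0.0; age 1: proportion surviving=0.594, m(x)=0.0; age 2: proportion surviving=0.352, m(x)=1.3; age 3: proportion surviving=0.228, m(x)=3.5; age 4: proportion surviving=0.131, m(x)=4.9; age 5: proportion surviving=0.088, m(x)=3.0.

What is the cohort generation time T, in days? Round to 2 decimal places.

3.33

lx·mx: 0, 0, 0.4576, 0.798, 0.6419, 0.264 → R0 = 2.1615
x·lx·mx: 0, 0, 0.9152, 2.394, 2.5676, 1.32 → Σ = 7.1968
T = 7.1968 / 2.1615 = 3.32954… → 3.33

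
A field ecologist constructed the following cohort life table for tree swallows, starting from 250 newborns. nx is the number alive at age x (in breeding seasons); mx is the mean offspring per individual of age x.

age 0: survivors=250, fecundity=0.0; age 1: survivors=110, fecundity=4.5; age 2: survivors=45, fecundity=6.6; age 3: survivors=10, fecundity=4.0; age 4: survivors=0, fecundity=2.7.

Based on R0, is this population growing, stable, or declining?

growing

lx = nx/n0 = nx/250: 1, 0.44, 0.18, 0.04, 0
R0 = Σ lx·mx = 0 + 1.98 + 1.188 + 0.16 + 0 = 3.328
R0 > 1, so the population is growing.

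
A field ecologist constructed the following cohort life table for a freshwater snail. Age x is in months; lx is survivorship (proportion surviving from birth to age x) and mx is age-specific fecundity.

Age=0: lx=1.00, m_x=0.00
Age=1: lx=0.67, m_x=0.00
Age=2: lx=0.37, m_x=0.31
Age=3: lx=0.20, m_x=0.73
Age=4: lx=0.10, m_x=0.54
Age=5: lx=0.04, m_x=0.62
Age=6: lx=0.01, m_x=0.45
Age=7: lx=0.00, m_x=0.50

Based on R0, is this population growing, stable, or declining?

declining

R0 = Σ lx·mx = 0 + 0 + 0.1147 + 0.146 + 0.054 + 0.0248 + 0.0045 + 0 = 0.344
R0 < 1, so the population is declining.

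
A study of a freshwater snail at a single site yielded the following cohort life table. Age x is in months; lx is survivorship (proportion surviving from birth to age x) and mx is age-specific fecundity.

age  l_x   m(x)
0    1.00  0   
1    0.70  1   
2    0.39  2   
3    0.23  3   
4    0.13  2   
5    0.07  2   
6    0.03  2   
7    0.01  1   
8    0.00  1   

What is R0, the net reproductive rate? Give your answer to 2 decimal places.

2.64

lx·mx by age: 0, 0.7, 0.78, 0.69, 0.26, 0.14, 0.06, 0.01, 0
R0 = Σ lx·mx = 2.64 → 2.64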